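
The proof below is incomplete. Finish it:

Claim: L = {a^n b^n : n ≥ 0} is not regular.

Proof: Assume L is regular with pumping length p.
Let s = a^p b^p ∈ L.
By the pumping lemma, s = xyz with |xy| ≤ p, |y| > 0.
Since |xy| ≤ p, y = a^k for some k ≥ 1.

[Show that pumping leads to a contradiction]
Consider xy²z = a^(p+k) b^p.

Since k ≥ 1, we have p + k > p.
So xy²z has more a's than b's: (p+k) a's vs p b's.
This means xy²z ∉ L because a^n b^n requires equal counts.

This contradicts the pumping lemma which states xy²z ∈ L.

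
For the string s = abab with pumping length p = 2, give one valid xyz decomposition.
x = '', y = 'ab', z = 'ab'

For s = abab and p = 2, one valid decomposition is:
- x = '' (length 0)
- y = 'ab' (length 2)
- z = 'ab' (length 2)

Verification:
- xyz = '' + 'ab' + 'ab' = abab ✓
- |xy| = 2 ≤ 2 ✓
- |y| = 2 > 0 ✓

All pumping lemma constraints are satisfied.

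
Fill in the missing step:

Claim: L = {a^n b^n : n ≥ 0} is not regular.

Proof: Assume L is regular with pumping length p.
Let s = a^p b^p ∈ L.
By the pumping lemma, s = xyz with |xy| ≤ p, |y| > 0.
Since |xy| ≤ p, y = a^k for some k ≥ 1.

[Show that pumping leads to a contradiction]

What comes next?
Consider xy²z = a^(p+k) b^p.

Since k ≥ 1, we have p + k > p.
So xy²z has more a's than b's: (p+k) a's vs p b's.
This means xy²z ∉ L because a^n b^n requires equal counts.

This contradicts the pumping lemma which states xy²z ∈ L.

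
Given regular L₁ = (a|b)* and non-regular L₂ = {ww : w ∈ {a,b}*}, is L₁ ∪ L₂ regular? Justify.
Yes — L₁ ∪ L₂ is regular.

{ww} ⊆ (a|b)*, so L₁ ∪ L₂ = (a|b)*, which is regular.

Note that the bare facts "L₁ regular, L₂ non-regular" do not settle the question by themselves: the closure of regular languages under ∪, ∩, complement and difference applies only when BOTH operands are regular. With a non-regular operand the result can come out regular or non-regular depending on the specific languages, so one has to work out L₁ ∪ L₂ for this particular pair, as above.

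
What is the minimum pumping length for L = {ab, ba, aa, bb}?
p = 3

For a finite language L, the pumping lemma holds vacuously if p > max|s| for s ∈ L.

The longest string in L = {ab, ba, aa, bb} has length 2.
If p = 3, then no string s ∈ L has |s| ≥ p, so the condition is vacuously true.

The minimum pumping length is p = 3.

Why no smaller p works: for any p ≤ 2, the longest string s ∈ L has |s| = 2 ≥ p, so it would
have to be pumpable; but pumping up (i = 2, 3, ...) produces ever longer strings, which cannot all lie in the
finite language L. So the pumping property fails for every p ≤ 2.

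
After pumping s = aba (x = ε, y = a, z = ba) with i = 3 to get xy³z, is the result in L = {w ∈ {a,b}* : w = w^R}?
No

xy³z = ε · aaa · ba = aaaba.
aaaba reversed is abaaa ≠ aaaba, so it is not a palindrome and is not in L.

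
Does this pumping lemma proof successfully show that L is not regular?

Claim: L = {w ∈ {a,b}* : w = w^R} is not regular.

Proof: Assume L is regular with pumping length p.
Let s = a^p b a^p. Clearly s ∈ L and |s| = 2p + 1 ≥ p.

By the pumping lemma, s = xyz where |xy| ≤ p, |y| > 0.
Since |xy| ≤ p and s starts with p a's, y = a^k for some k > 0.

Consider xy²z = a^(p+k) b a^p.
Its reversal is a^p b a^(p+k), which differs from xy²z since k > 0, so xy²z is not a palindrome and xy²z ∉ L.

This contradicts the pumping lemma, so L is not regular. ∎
The proof is correct.

This proof is valid because:
1. s = a^p b a^p is in L and is chosen in terms of p, so |s| ≥ p holds for every p
2. The decomposition analysis is correct: |xy| ≤ p forces y to lie inside the leading a's
3. The contradiction is valid: a^(p+k) b a^p has more a's before the b than after it, so it is not a palindrome
4. The conclusion follows logically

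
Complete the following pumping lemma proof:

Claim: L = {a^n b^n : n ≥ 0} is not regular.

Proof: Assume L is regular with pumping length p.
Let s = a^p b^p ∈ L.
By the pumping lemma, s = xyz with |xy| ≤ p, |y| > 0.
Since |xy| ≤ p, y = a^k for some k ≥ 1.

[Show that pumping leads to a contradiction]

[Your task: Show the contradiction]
Consider xy²z = a^(p+k) b^p.

Since k ≥ 1, we have p + k > p.
So xy²z has more a's than b's: (p+k) a's vs p b's.
This means xy²z ∉ L because a^n b^n requires equal counts.

This contradicts the pumping lemma which states xy²z ∈ L.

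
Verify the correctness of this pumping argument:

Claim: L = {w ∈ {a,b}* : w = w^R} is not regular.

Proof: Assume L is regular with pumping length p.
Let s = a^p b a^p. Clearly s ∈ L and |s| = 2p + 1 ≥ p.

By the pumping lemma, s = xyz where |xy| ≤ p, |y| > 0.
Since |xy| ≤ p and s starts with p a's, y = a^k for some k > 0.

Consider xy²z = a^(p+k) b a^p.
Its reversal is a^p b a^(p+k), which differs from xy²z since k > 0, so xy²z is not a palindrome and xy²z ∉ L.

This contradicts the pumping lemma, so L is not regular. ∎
The proof is correct.

This proof is valid because:
1. s = a^p b a^p is in L and is chosen in terms of p, so |s| ≥ p holds for every p
2. The decomposition analysis is correct: |xy| ≤ p forces y to lie inside the leading a's
3. The contradiction is valid: a^(p+k) b a^p has more a's before the b than after it, so it is not a palindrome
4. The conclusion follows logically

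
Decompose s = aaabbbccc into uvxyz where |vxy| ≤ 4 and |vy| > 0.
u='aa', v='a', x='bb', y='b', z='ccc'

For s = aaabbbccc with pumping length p = 4:

One valid decomposition:
- u = 'aa'
- v = 'a'
- x = 'bb'
- y = 'b'
- z = 'ccc'

Verification:
- uvxyz = 'aa' + 'a' + 'bb' + 'b' + 'ccc' = aaabbbccc ✓
- |vxy| = |'abbb'| = 4 ≤ 4 ✓
- |vy| = |'ab'| = 2 > 0 ✓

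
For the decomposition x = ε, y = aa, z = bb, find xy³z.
aaaaaabb

Given x = '', y = 'aa', z = 'bb' and i = 3:

xy^3z = x + y·y·...·y (3 times) + z
       = '' + 'aa'^3 + 'bb'
       = '' + 'aaaaaa' + 'bb'
       = 'aaaaaabb'

The pumped string is 'aaaaaabb' with length 8.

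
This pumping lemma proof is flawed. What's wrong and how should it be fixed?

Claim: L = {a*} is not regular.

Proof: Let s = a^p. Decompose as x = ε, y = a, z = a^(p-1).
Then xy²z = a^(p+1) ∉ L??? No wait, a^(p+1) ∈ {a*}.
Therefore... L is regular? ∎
Error: The proof attempts to show a*  is not regular, but a* IS regular!

Correction: a* is a regular language (recognized by a simple DFA with one accepting state and self-loop on 'a'). The pumping lemma can only prove non-regularity, not regularity. For regular languages, pumping always works.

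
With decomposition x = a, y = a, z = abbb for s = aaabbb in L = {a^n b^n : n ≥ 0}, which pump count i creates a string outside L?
i = 3

xy³z = a · aaa · abbb = aaaaabbb; aaaaabbb has 5 a's and 3 b's; 5 ≠ 3, so it is not in L.
(Other choices also work, e.g. i = 0, 2; only i = 1 is guaranteed to stay in L since xy¹z = s.)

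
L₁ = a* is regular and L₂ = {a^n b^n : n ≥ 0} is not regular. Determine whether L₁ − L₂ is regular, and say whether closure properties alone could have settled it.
Yes — L₁ − L₂ is regular.

The only string of a* that lies in {a^n b^n} is ε, so L₁ − L₂ = a* − {ε} = a⁺ = aa*, which is regular.

Note that the bare facts "L₁ regular, L₂ non-regular" do not settle the question by themselves: the closure of regular languages under ∪, ∩, complement and difference applies only when BOTH operands are regular. With a non-regular operand the result can come out regular or non-regular depending on the specific languages, so one has to work out L₁ − L₂ for this particular pair, as above.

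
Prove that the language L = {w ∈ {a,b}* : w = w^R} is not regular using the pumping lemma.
Assume for contradiction that L is regular, and let p ≥ 1 be the pumping length given by the pumping lemma.
Choose s = a^p b a^p. Then s ∈ L (it reads the same in both directions) and |s| = 2p + 1 ≥ p.
By the pumping lemma, s = xyz for some x, y, z with |xy| ≤ p, |y| ≥ 1, and xy^i z ∈ L for every i ≥ 0.
Since |xy| ≤ p and the first p symbols of s are all a's, y = a^k for some k with 1 ≤ k ≤ p.

Take i = 0: xy⁰z = a^(p − k) b a^p.
Its reversal is a^p b a^(p − k). These differ because the block of a's before the unique b has length p − k in one and p in the other, and p − k ≠ p since k ≥ 1. So xy⁰z is not a palindrome, i.e. xy⁰z ∉ L.

This contradicts the pumping lemma, which requires xy^i z ∈ L for all i ≥ 0.
Hence L = {w ∈ {a,b}* : w = w^R} is not regular. ∎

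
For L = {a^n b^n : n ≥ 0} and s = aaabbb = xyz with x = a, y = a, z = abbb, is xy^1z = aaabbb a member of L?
Yes

xy¹z = a · a · abbb = aaabbb.
aaabbb = a^3 b^3 has equal counts (3 = 3), so it is in L.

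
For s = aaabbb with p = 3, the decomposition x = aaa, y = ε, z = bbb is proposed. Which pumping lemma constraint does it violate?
Violated: |y| > 0

The decomposition x = aaa, y = ε, z = bbb for s = aaabbb with p = 3
violates the constraint: |y| > 0

|y| = 0, but the pumping lemma requires |y| > 0 (y must be non-empty).

Pumping lemma constraints:
1. xyz = s (decomposition is valid)
2. |xy| ≤ p
3. |y| > 0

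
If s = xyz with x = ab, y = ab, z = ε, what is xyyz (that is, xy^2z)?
ababab

Given x = 'ab', y = 'ab', z = '' and i = 2:

xy^2z = x + y·y·...·y (2 times) + z
       = 'ab' + 'ab'^2 + ''
       = 'ab' + 'abab' + ''
       = 'ababab'

The pumped string is 'ababab' with length 6.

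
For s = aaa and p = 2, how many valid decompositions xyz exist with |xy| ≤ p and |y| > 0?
3

For s = 'aaa' with pumping length p = 2:

Constraints: |xy| ≤ 2, |y| > 0

Valid decompositions (|xy| ≤ p, |y| ≥ 1):
  • x='', y='a', z='aa'
  • x='a', y='a', z='a'
  • x='', y='aa', z='a'

Total count: 3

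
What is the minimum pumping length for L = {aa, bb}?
p = 3

For a finite language L, the pumping lemma holds vacuously if p > max|s| for s ∈ L.

The longest string in L = {aa, bb} has length 2.
If p = 3, then no string s ∈ L has |s| ≥ p, so the condition is vacuously true.

The minimum pumping length is p = 3.

Why no smaller p works: for any p ≤ 2, the longest string s ∈ L has |s| = 2 ≥ p, so it would
have to be pumpable; but pumping up (i = 2, 3, ...) produces ever longer strings, which cannot all lie in the
finite language L. So the pumping property fails for every p ≤ 2.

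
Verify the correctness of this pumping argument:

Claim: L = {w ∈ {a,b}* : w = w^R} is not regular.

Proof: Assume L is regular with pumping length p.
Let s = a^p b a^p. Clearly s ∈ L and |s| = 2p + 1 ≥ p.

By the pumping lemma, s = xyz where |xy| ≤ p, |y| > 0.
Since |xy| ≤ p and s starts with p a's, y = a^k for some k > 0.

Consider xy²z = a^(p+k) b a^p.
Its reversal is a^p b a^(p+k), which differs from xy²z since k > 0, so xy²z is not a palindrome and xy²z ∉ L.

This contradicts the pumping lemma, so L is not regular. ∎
The proof is correct.

This proof is valid because:
1. s = a^p b a^p is in L and is chosen in terms of p, so |s| ≥ p holds for every p
2. The decomposition analysis is correct: |xy| ≤ p forces y to lie inside the leading a's
3. The contradiction is valid: a^(p+k) b a^p has more a's before the b than after it, so it is not a palindrome
4. The conclusion follows logically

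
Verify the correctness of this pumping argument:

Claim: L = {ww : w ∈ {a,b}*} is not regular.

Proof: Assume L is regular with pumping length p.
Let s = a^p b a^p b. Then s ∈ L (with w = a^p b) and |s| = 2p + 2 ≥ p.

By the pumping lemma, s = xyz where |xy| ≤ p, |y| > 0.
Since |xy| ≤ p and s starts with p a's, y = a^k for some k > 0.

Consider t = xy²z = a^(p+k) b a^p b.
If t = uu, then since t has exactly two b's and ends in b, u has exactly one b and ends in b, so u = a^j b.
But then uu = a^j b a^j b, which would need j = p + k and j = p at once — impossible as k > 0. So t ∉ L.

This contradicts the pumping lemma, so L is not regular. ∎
The proof is correct.

This proof is valid because:
1. s = a^p b a^p b is in L and is chosen in terms of p, so |s| ≥ p holds for every p
2. The decomposition analysis is correct: |xy| ≤ p forces y to lie inside the leading a's
3. The contradiction is valid: the argument shows a^(p+k) b a^p b cannot be split into two equal halves
4. The conclusion follows logically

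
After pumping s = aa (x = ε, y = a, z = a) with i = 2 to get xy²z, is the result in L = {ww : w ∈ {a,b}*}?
No

xy²z = ε · aa · a = aaa.
aaa has odd length 3, so it cannot be written as ww and is not in L.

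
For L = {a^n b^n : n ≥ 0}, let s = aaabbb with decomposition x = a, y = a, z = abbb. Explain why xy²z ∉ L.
xy²z = aaaabbb ∉ L

Pumping with i = 2 replaces y = a by y² = aa:
- Original: s = xyz = aaabbb; aaabbb = a^3 b^3 has equal counts (3 = 3), so it is in L
- Pumped: xy²z = a · aa · abbb = aaaabbb
- aaaabbb has 4 a's and 3 b's; 4 ≠ 3, so it is not in L

The pumping lemma would require xy²z ∈ L, so this decomposition yields a contradiction.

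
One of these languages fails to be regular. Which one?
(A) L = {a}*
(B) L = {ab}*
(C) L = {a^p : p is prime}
(C) {a^p : p is prime}

(C) L = {a^p : p is prime} is NOT regular.

The pumping lemma can be used to prove this:
After pumping, the length becomes composite

The other languages are regular because they can be recognized by finite automata.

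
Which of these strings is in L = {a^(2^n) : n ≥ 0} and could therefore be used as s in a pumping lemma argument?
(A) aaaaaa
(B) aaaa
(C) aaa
(B) aaaa

The pumping lemma is applied to a string s that lies in L, so first check membership of each option:
- (A) aaaaaa has length 6, strictly between 2^2 = 4 and 2^3 = 8, so it is not in L ✗
- (B) aaaa has length 4 = 2^2, so it is in L ✓
- (C) aaa has length 3, strictly between 2^1 = 2 and 2^2 = 4, so it is not in L ✗

Only (B) aaaa is in L, so it is the only candidate that could play the role of s.
(In a complete proof one picks s in terms of the pumping length p so that |s| ≥ p is guaranteed; a fixed string like aaaa illustrates the shape of such an s.)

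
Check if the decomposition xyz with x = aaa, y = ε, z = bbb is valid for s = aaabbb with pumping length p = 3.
Violated: |y| > 0

The decomposition x = aaa, y = ε, z = bbb for s = aaabbb with p = 3
violates the constraint: |y| > 0

|y| = 0, but the pumping lemma requires |y| > 0 (y must be non-empty).

Pumping lemma constraints:
1. xyz = s (decomposition is valid)
2. |xy| ≤ p
3. |y| > 0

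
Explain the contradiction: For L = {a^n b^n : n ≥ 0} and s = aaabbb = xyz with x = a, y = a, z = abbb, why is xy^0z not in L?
xy⁰z = aabbb ∉ L

Pumping with i = 0 replaces y = a by y⁰ = ε:
- Original: s = xyz = aaabbb; aaabbb = a^3 b^3 has equal counts (3 = 3), so it is in L
- Pumped: xy⁰z = a · ε · abbb = aabbb
- aabbb has 2 a's and 3 b's; 2 ≠ 3, so it is not in L

The pumping lemma would require xy⁰z ∈ L, so this decomposition yields a contradiction.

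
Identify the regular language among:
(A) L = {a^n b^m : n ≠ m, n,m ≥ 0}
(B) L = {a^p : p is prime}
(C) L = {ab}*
(C) {ab}*

(C) L = {ab}* is regular.

This can be recognized by a finite automaton (DFA/NFA).
Regular expressions like {ab}* define regular languages.

The other choices are not regular:
- {a^p : p is prime}: After pumping, the length becomes composite
- {a^n b^m : n ≠ m, n,m ≥ 0}: After pumping a's, we can make n = m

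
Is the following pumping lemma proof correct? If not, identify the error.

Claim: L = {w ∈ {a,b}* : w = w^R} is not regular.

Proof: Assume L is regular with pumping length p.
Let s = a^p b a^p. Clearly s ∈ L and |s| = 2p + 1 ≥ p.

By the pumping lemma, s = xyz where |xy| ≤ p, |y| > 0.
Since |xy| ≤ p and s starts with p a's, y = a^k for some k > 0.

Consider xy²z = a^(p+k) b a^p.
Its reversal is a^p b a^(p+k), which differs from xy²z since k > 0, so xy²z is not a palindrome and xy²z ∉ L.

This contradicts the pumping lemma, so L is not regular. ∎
The proof is correct.

This proof is valid because:
1. s = a^p b a^p is in L and is chosen in terms of p, so |s| ≥ p holds for every p
2. The decomposition analysis is correct: |xy| ≤ p forces y to lie inside the leading a's
3. The contradiction is valid: a^(p+k) b a^p has more a's before the b than after it, so it is not a palindrome
4. The conclusion follows logically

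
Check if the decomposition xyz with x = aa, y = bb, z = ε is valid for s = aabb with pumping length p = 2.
Violated: |xy| ≤ p

The decomposition x = aa, y = bb, z = ε for s = aabb with p = 2
violates the constraint: |xy| ≤ p

|xy| = |aabb| = 4 > 2 = p. The decomposition puts too many characters in xy.

Pumping lemma constraints:
1. xyz = s (decomposition is valid)
2. |xy| ≤ p
3. |y| > 0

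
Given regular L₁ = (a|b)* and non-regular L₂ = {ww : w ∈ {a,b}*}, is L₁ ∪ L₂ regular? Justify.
Yes — L₁ ∪ L₂ is regular.

{ww} ⊆ (a|b)*, so L₁ ∪ L₂ = (a|b)*, which is regular.

Note that the bare facts "L₁ regular, L₂ non-regular" do not settle the question by themselves: the closure of regular languages under ∪, ∩, complement and difference applies only when BOTH operands are regular. With a non-regular operand the result can come out regular or non-regular depending on the specific languages, so one has to work out L₁ ∪ L₂ for this particular pair, as above.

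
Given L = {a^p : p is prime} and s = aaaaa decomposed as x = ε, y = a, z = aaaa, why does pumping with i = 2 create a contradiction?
xy²z = aaaaaa ∉ L

Pumping with i = 2 replaces y = a by y² = aa:
- Original: s = xyz = aaaaa; aaaaa has length 5, which is prime, so it is in L
- Pumped: xy²z = ε · aa · aaaa = aaaaaa
- aaaaaa has length 6 = 2 × 3, which is not prime, so it is not in L

The pumping lemma would require xy²z ∈ L, so this decomposition yields a contradiction.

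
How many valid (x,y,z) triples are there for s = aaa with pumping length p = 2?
3

For s = 'aaa' with pumping length p = 2:

Constraints: |xy| ≤ 2, |y| > 0

Valid decompositions (|xy| ≤ p, |y| ≥ 1):
  • x='', y='a', z='aa'
  • x='a', y='a', z='a'
  • x='', y='aa', z='a'

Total count: 3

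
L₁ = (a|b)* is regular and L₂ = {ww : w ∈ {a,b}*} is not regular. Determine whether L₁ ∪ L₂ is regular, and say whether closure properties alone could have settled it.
Yes — L₁ ∪ L₂ is regular.

{ww} ⊆ (a|b)*, so L₁ ∪ L₂ = (a|b)*, which is regular.

Note that the bare facts "L₁ regular, L₂ non-regular" do not settle the question by themselves: the closure of regular languages under ∪, ∩, complement and difference applies only when BOTH operands are regular. With a non-regular operand the result can come out regular or non-regular depending on the specific languages, so one has to work out L₁ ∪ L₂ for this particular pair, as above.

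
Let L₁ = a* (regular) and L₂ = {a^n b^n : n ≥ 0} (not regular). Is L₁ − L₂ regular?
Yes — L₁ − L₂ is regular.

The only string of a* that lies in {a^n b^n} is ε, so L₁ − L₂ = a* − {ε} = a⁺ = aa*, which is regular.

Note that the bare facts "L₁ regular, L₂ non-regular" do not settle the question by themselves: the closure of regular languages under ∪, ∩, complement and difference applies only when BOTH operands are regular. With a non-regular operand the result can come out regular or non-regular depending on the specific languages, so one has to work out L₁ − L₂ for this particular pair, as above.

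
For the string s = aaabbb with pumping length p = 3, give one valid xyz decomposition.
x = '', y = 'aaa', z = 'bbb'

For s = aaabbb and p = 3, one valid decomposition is:
- x = '' (length 0)
- y = 'aaa' (length 3)
- z = 'bbb' (length 3)

Verification:
- xyz = '' + 'aaa' + 'bbb' = aaabbb ✓
- |xy| = 3 ≤ 3 ✓
- |y| = 3 > 0 ✓

All pumping lemma constraints are satisfied.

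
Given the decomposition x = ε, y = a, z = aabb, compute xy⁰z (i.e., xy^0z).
aabb

Given x = '', y = 'a', z = 'aabb' and i = 0:

xy^0z = x + y·y·...·y (0 times) + z
       = '' + 'a'^0 + 'aabb'
       = '' + '' + 'aabb'
       = 'aabb'

The pumped string is 'aabb' with length 4.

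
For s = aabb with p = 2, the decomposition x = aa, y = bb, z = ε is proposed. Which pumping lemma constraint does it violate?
Violated: |xy| ≤ p

The decomposition x = aa, y = bb, z = ε for s = aabb with p = 2
violates the constraint: |xy| ≤ p

|xy| = |aabb| = 4 > 2 = p. The decomposition puts too many characters in xy.

Pumping lemma constraints:
1. xyz = s (decomposition is valid)
2. |xy| ≤ p
3. |y| > 0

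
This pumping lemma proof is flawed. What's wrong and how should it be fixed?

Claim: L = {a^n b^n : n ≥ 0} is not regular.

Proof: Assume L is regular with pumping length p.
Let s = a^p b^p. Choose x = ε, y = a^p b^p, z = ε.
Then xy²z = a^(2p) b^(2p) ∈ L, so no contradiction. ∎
Error: The decomposition violates |xy| ≤ p. With y = a^p b^p, |xy| = |y| = 2p > p. (The proof also miscomputes xy²z, which would be a^p b^p a^p b^p rather than a^(2p) b^(2p), and it wrongly treats one harmless decomposition as settling the matter — the prover does not get to choose the decomposition.)

Correction: The pumping lemma requires |xy| ≤ p, and the argument must handle every decomposition satisfying |xy| ≤ p, |y| ≥ 1. Since s starts with p a's, any such y consists only of a's, say y = a^k with k ≥ 1. Then xy²z = a^(p+k) b^p has unequal numbers of a's and b's, so xy²z ∉ L — the required contradiction.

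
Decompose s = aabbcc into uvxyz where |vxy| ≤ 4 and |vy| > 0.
u='a', v='a', x='bb', y='c', z='c'

For s = aabbcc with pumping length p = 4:

One valid decomposition:
- u = 'a'
- v = 'a'
- x = 'bb'
- y = 'c'
- z = 'c'

Verification:
- uvxyz = 'a' + 'a' + 'bb' + 'c' + 'c' = aabbcc ✓
- |vxy| = |'abbc'| = 4 ≤ 4 ✓
- |vy| = |'ac'| = 2 > 0 ✓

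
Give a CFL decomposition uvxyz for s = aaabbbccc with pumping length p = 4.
u='aa', v='a', x='bb', y='b', z='ccc'

For s = aaabbbccc with pumping length p = 4:

One valid decomposition:
- u = 'aa'
- v = 'a'
- x = 'bb'
- y = 'b'
- z = 'ccc'

Verification:
- uvxyz = 'aa' + 'a' + 'bb' + 'b' + 'ccc' = aaabbbccc ✓
- |vxy| = |'abbb'| = 4 ≤ 4 ✓
- |vy| = |'ab'| = 2 > 0 ✓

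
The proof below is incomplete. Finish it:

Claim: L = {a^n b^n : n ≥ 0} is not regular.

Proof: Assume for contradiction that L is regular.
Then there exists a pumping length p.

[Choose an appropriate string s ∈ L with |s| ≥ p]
s = a^p b^p

This string is in L (has equal a's and b's) and has length 2p ≥ p.
Any decomposition xyz with |xy| ≤ p means y consists only of a's,
so pumping will unbalance the counts.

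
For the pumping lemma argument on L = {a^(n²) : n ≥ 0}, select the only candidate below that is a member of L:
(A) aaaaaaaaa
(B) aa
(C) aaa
(A) aaaaaaaaa

The pumping lemma is applied to a string s that lies in L, so first check membership of each option:
- (A) aaaaaaaaa has length 9 = 3², a perfect square, so it is in L ✓
- (B) aa has length 2, strictly between 1² = 1 and 2² = 4, so it is not in L ✗
- (C) aaa has length 3, strictly between 1² = 1 and 2² = 4, so it is not in L ✗

Only (A) aaaaaaaaa is in L, so it is the only candidate that could play the role of s.
(In a complete proof one picks s in terms of the pumping length p so that |s| ≥ p is guaranteed; a fixed string like aaaaaaaaa illustrates the shape of such an s.)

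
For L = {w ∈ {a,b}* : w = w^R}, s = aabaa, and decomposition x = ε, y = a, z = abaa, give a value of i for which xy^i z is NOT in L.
i = 2

xy²z = ε · aa · abaa = aaabaa; aaabaa reversed is aabaaa ≠ aaabaa, so it is not a palindrome and is not in L.
(Other choices also work, e.g. i = 0, 3; only i = 1 is guaranteed to stay in L since xy¹z = s.)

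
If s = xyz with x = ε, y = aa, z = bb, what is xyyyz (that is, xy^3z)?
aaaaaabb

Given x = '', y = 'aa', z = 'bb' and i = 3:

xy^3z = x + y·y·...·y (3 times) + z
       = '' + 'aa'^3 + 'bb'
       = '' + 'aaaaaa' + 'bb'
       = 'aaaaaabb'

The pumped string is 'aaaaaabb' with length 8.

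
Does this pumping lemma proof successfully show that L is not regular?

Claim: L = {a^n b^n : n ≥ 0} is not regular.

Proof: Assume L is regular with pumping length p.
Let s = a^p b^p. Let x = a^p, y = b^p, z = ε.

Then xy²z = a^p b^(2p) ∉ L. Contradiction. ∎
The proof is INCORRECT.

Error: The decomposition violates |xy| ≤ p.
With x = a^p and y = b^p, we have |xy| = 2p > p.
The pumping lemma requires |xy| ≤ p, so y must be within the first p characters.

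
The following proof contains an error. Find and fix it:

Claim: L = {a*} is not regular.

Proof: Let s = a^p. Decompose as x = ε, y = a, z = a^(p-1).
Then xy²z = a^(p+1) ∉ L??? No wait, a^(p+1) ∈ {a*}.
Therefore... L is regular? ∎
Error: The proof attempts to show a*  is not regular, but a* IS regular!

Correction: a* is a regular language (recognized by a simple DFA with one accepting state and self-loop on 'a'). The pumping lemma can only prove non-regularity, not regularity. For regular languages, pumping always works.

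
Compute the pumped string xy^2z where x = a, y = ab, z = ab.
aababab

Given x = 'a', y = 'ab', z = 'ab' and i = 2:

xy^2z = x + y·y·...·y (2 times) + z
       = 'a' + 'ab'^2 + 'ab'
       = 'a' + 'abab' + 'ab'
       = 'aababab'

The pumped string is 'aababab' with length 7.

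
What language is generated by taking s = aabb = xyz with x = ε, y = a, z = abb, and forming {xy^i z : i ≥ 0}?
{xy^i z : i ≥ 0} = {a^(i+1) b^2 : i ≥ 0} = {abb, aabb, aaabb, ...}

With x = ε, y = a, z = abb: Starting with aabb and pumping the first 'a' (z = abb keeps the second 'a'), we get strings with i+1 a's followed by 2 b's for i = 0, 1, 2, ...; note bb is not produced because z always contributes one a.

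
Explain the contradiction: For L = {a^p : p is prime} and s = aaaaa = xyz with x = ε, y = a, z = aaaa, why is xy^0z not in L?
xy⁰z = aaaa ∉ L

Pumping with i = 0 replaces y = a by y⁰ = ε:
- Original: s = xyz = aaaaa; aaaaa has length 5, which is prime, so it is in L
- Pumped: xy⁰z = ε · ε · aaaa = aaaa
- aaaa has length 4 = 2 × 2, which is not prime, so it is not in L

The pumping lemma would require xy⁰z ∈ L, so this decomposition yields a contradiction.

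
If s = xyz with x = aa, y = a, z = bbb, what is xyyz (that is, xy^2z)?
aaaabbb

Given x = 'aa', y = 'a', z = 'bbb' and i = 2:

xy^2z = x + y·y·...·y (2 times) + z
       = 'aa' + 'a'^2 + 'bbb'
       = 'aa' + 'aa' + 'bbb'
       = 'aaaabbb'

The pumped string is 'aaaabbb' with length 7.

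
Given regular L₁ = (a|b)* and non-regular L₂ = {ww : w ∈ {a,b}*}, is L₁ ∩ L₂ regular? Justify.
No — L₁ ∩ L₂ is not regular.

(a|b)* is all strings over {a,b}, so L₁ ∩ L₂ = {ww : w ∈ {a,b}*} = L₂ itself, which is not regular (pump s = a^p b a^p b).

Note that the bare facts "L₁ regular, L₂ non-regular" do not settle the question by themselves: the closure of regular languages under ∪, ∩, complement and difference applies only when BOTH operands are regular. With a non-regular operand the result can come out regular or non-regular depending on the specific languages, so one has to work out L₁ ∩ L₂ for this particular pair, as above.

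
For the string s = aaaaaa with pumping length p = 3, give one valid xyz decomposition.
x = 'a', y = 'a', z = 'aaaa'

For s = aaaaaa and p = 3, one valid decomposition is:
- x = 'a' (length 1)
- y = 'a' (length 1)
- z = 'aaaa' (length 4)

Verification:
- xyz = 'a' + 'a' + 'aaaa' = aaaaaa ✓
- |xy| = 2 ≤ 3 ✓
- |y| = 1 > 0 ✓

All pumping lemma constraints are satisfied.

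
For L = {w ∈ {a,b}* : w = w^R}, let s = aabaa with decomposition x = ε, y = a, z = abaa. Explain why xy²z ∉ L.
xy²z = aaabaa ∉ L

Pumping with i = 2 replaces y = a by y² = aa:
- Original: s = xyz = aabaa; aabaa reversed is aabaa, the same string, so it is a palindrome and is in L
- Pumped: xy²z = ε · aa · abaa = aaabaa
- aaabaa reversed is aabaaa ≠ aaabaa, so it is not a palindrome and is not in L

The pumping lemma would require xy²z ∈ L, so this decomposition yields a contradiction.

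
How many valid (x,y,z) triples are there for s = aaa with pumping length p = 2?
3

For s = 'aaa' with pumping length p = 2:

Constraints: |xy| ≤ 2, |y| > 0

Valid decompositions (|xy| ≤ p, |y| ≥ 1):
  • x='', y='a', z='aa'
  • x='a', y='a', z='a'
  • x='', y='aa', z='a'

Total count: 3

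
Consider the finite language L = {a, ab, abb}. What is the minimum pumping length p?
p = 4

For a finite language L, the pumping lemma holds vacuously if p > max|s| for s ∈ L.

The longest string in L = {a, ab, abb} has length 3.
If p = 4, then no string s ∈ L has |s| ≥ p, so the condition is vacuously true.

The minimum pumping length is p = 4.

Why no smaller p works: for any p ≤ 3, the longest string s ∈ L has |s| = 3 ≥ p, so it would
have to be pumpable; but pumping up (i = 2, 3, ...) produces ever longer strings, which cannot all lie in the
finite language L. So the pumping property fails for every p ≤ 3.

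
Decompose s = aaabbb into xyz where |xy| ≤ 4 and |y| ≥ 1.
x = 'aa', y = 'ab', z = 'bb'

For s = aaabbb and p = 4, one valid decomposition is:
- x = 'aa' (length 2)
- y = 'ab' (length 2)
- z = 'bb' (length 2)

Verification:
- xyz = 'aa' + 'ab' + 'bb' = aaabbb ✓
- |xy| = 4 ≤ 4 ✓
- |y| = 2 > 0 ✓

All pumping lemma constraints are satisfied.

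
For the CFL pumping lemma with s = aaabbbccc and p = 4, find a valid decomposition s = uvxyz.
u='aa', v='a', x='bb', y='b', z='ccc'

For s = aaabbbccc with pumping length p = 4:

One valid decomposition:
- u = 'aa'
- v = 'a'
- x = 'bb'
- y = 'b'
- z = 'ccc'

Verification:
- uvxyz = 'aa' + 'a' + 'bb' + 'b' + 'ccc' = aaabbbccc ✓
- |vxy| = |'abbb'| = 4 ≤ 4 ✓
- |vy| = |'ab'| = 2 > 0 ✓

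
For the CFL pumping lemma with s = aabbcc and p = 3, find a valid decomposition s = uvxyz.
u='aa', v='b', x='b', y='c', z='c'

For s = aabbcc with pumping length p = 3:

One valid decomposition:
- u = 'aa'
- v = 'b'
- x = 'b'
- y = 'c'
- z = 'c'

Verification:
- uvxyz = 'aa' + 'b' + 'b' + 'c' + 'c' = aabbcc ✓
- |vxy| = |'bbc'| = 3 ≤ 3 ✓
- |vy| = |'bc'| = 2 > 0 ✓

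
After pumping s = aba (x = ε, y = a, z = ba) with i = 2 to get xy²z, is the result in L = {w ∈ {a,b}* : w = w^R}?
No

xy²z = ε · aa · ba = aaba.
aaba reversed is abaa ≠ aaba, so it is not a palindrome and is not in L.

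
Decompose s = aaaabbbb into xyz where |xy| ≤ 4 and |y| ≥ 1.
x = '', y = 'a', z = 'aaabbbb'

For s = aaaabbbb and p = 4, one valid decomposition is:
- x = '' (length 0)
- y = 'a' (length 1)
- z = 'aaabbbb' (length 7)

Verification:
- xyz = '' + 'a' + 'aaabbbb' = aaaabbbb ✓
- |xy| = 1 ≤ 4 ✓
- |y| = 1 > 0 ✓

All pumping lemma constraints are satisfied.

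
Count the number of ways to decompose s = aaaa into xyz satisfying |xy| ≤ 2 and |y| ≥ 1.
3

For s = 'aaaa' with pumping length p = 2:

Constraints: |xy| ≤ 2, |y| > 0

Valid decompositions (|xy| ≤ p, |y| ≥ 1):
  • x='', y='a', z='aaa'
  • x='a', y='a', z='aa'
  • x='', y='aa', z='aa'

Total count: 3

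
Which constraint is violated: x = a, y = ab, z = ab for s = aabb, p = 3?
Violated: xyz = s

The decomposition x = a, y = ab, z = ab for s = aabb with p = 3
violates the constraint: xyz = s

xyz = 'a' + 'ab' + 'ab' = 'aabab' ≠ 'aabb' = s. The decomposition doesn't reconstruct s.

Pumping lemma constraints:
1. xyz = s (decomposition is valid)
2. |xy| ≤ p
3. |y| > 0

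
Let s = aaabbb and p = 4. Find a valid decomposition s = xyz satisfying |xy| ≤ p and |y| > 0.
x = 'aa', y = 'ab', z = 'bb'

For s = aaabbb and p = 4, one valid decomposition is:
- x = 'aa' (length 2)
- y = 'ab' (length 2)
- z = 'bb' (length 2)

Verification:
- xyz = 'aa' + 'ab' + 'bb' = aaabbb ✓
- |xy| = 4 ≤ 4 ✓
- |y| = 2 > 0 ✓

All pumping lemma constraints are satisfied.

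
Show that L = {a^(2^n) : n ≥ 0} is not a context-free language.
Assume for contradiction that L is context-free, and let p ≥ 1 be the pumping length given by the pumping lemma for CFLs.
Choose s = a^(2^p). Then s ∈ L and |s| = 2^p ≥ p.
By the CFL pumping lemma, s = uvxyz for some u, v, x, y, z with |vxy| ≤ p, |vy| ≥ 1, and uv^i xy^i z ∈ L for every i ≥ 0.
All symbols are a's, so only lengths matter: let k = |vy|, with 1 ≤ k ≤ |vxy| ≤ p < 2^p.

Take i = 2: |uv²xy²z| = 2^p + k, and 2^p < 2^p + k < 2^p + 2^p = 2^(p+1).
So the length lies strictly between consecutive powers of two and is not a power of 2; uv²xy²z ∉ L.

This contradicts the CFL pumping lemma, which requires uv^i xy^i z ∈ L for all i ≥ 0.
Hence L = {a^(2^n) : n ≥ 0} is not context-free. ∎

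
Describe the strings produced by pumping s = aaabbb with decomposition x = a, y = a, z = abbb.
{xy^i z : i ≥ 0} = {a^(2+i) b^3 : i ≥ 0} = {aabbb, aaabbb, aaaabbb, ...}

With x = a, y = a, z = abbb: Starting with aaabbb and pumping the second 'a', we get strings with 2+i a's followed by 3 b's for i = 0, 1, 2, ...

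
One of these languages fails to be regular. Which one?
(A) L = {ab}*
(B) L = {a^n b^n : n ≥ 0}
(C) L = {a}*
(B) {a^n b^n : n ≥ 0}

(B) L = {a^n b^n : n ≥ 0} is NOT regular.

The pumping lemma can be used to prove this:
After pumping, the number of a's and b's become unequal

The other languages are regular because they can be recognized by finite automata.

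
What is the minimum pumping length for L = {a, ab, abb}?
p = 4

For a finite language L, the pumping lemma holds vacuously if p > max|s| for s ∈ L.

The longest string in L = {a, ab, abb} has length 3.
If p = 4, then no string s ∈ L has |s| ≥ p, so the condition is vacuously true.

The minimum pumping length is p = 4.

Why no smaller p works: for any p ≤ 3, the longest string s ∈ L has |s| = 3 ≥ p, so it would
have to be pumpable; but pumping up (i = 2, 3, ...) produces ever longer strings, which cannot all lie in the
finite language L. So the pumping property fails for every p ≤ 3.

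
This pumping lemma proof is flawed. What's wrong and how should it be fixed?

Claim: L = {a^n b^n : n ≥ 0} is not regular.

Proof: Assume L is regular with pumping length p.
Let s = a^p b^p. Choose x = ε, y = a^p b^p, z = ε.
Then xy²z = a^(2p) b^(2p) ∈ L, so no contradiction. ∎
Error: The decomposition violates |xy| ≤ p. With y = a^p b^p, |xy| = |y| = 2p > p. (The proof also miscomputes xy²z, which would be a^p b^p a^p b^p rather than a^(2p) b^(2p), and it wrongly treats one harmless decomposition as settling the matter — the prover does not get to choose the decomposition.)

Correction: The pumping lemma requires |xy| ≤ p, and the argument must handle every decomposition satisfying |xy| ≤ p, |y| ≥ 1. Since s starts with p a's, any such y consists only of a's, say y = a^k with k ≥ 1. Then xy²z = a^(p+k) b^p has unequal numbers of a's and b's, so xy²z ∉ L — the required contradiction.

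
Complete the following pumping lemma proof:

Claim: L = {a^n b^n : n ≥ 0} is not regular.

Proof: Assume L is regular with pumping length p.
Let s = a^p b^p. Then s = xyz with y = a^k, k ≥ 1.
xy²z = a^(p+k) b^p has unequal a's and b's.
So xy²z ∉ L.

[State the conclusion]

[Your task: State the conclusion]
This contradicts the pumping lemma for regular languages,
which guarantees xy^i z ∈ L for all i ≥ 0.

Since our assumption that L is regular leads to a contradiction,
we conclude that L = {a^n b^n : n ≥ 0} is NOT regular. ∎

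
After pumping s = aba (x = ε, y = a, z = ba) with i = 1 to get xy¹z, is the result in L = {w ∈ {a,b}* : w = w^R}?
Yes

xy¹z = ε · a · ba = aba.
aba reversed is aba, the same string, so it is a palindrome and is in L.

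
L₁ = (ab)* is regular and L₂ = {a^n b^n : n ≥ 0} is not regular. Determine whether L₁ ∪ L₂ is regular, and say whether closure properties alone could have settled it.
No — L₁ ∪ L₂ is not regular.

Let U = (ab)* ∪ {a^n b^n}. If U were regular, then U ∩ aa*bb* would be regular (closure under intersection with a regular language). But (ab)* ∩ aa*bb* = {ab} and {a^n b^n} ∩ aa*bb* = {a^n b^n : n ≥ 1}, so U ∩ aa*bb* = {a^n b^n : n ≥ 1}, which is not regular. Hence U is not regular.

Note that the bare facts "L₁ regular, L₂ non-regular" do not settle the question by themselves: the closure of regular languages under ∪, ∩, complement and difference applies only when BOTH operands are regular. With a non-regular operand the result can come out regular or non-regular depending on the specific languages, so one has to work out L₁ ∪ L₂ for this particular pair, as above.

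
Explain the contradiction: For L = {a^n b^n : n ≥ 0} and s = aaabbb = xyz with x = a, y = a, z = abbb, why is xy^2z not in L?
xy²z = aaaabbb ∉ L

Pumping with i = 2 replaces y = a by y² = aa:
- Original: s = xyz = aaabbb; aaabbb = a^3 b^3 has equal counts (3 = 3), so it is in L
- Pumped: xy²z = a · aa · abbb = aaaabbb
- aaaabbb has 4 a's and 3 b's; 4 ≠ 3, so it is not in L

The pumping lemma would require xy²z ∈ L, so this decomposition yields a contradiction.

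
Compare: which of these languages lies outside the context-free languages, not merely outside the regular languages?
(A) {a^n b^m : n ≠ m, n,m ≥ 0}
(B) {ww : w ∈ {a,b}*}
(B) {ww : w ∈ {a,b}*}

(B) {ww : w ∈ {a,b}*} requires the CFL pumping lemma.

- {a^n b^m : n ≠ m, n,m ≥ 0} is context-free (but not regular)
  • Can be shown non-regular with the regular pumping lemma
  • After pumping a's, we can make n = m

- {ww : w ∈ {a,b}*} is NOT context-free
  • Requires the CFL pumping lemma to prove
  • Cannot verify equality of two arbitrary substrings

The CFL pumping lemma is "stronger" in that it can prove non-membership
in the larger class of context-free languages.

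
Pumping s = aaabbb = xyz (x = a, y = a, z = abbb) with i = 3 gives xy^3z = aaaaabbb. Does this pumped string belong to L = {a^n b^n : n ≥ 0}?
No

xy³z = a · aaa · abbb = aaaaabbb.
aaaaabbb has 5 a's and 3 b's; 5 ≠ 3, so it is not in L.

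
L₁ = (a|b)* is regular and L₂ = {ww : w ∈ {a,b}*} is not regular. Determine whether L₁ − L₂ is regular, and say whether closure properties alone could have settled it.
No — L₁ − L₂ is not regular.

L₁ − L₂ is the complement of {ww} within {a,b}*. If it were regular, its complement {ww} would be regular as well (regular languages are closed under complement) — contradiction. So L₁ − L₂ is not regular.

Note that the bare facts "L₁ regular, L₂ non-regular" do not settle the question by themselves: the closure of regular languages under ∪, ∩, complement and difference applies only when BOTH operands are regular. With a non-regular operand the result can come out regular or non-regular depending on the specific languages, so one has to work out L₁ − L₂ for this particular pair, as above.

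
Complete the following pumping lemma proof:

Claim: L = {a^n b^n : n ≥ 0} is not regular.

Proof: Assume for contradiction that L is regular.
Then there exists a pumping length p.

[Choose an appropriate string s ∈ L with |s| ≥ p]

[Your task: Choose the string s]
s = a^p b^p

This string is in L (has equal a's and b's) and has length 2p ≥ p.
Any decomposition xyz with |xy| ≤ p means y consists only of a's,
so pumping will unbalance the counts.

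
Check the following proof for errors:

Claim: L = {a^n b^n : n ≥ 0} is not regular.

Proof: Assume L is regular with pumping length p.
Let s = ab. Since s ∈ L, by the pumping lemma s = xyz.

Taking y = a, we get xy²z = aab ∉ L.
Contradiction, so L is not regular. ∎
The proof is INCORRECT.

Error: The string s = ab may be shorter than p.
The pumping lemma only applies to strings with |s| ≥ p, and p is not under our control.
We must choose s in terms of p, e.g. s = a^p b^p, to ensure |s| ≥ p.
(The proof also fixes one particular y; a valid argument must handle every decomposition with |xy| ≤ p and |y| ≥ 1 — for s = a^p b^p this forces y = a^k, and then xy²z = a^(p+k) b^p ∉ L.)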